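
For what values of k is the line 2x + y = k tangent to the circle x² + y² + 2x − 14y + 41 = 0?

For a tangent, require d(centre, line) = r = 3.
|2·(−1) + 1·7 − k| / √5 = 3
|k − (5)| = 3√5.

k = 5 ± 3√5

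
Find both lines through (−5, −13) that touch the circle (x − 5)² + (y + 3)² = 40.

3x − y = −2 and x − 3y = 34

Let a tangent through (−5, −13) have slope m. Its distance from (5, −3) must equal 2√10:
[m·(10) − (10)]² = 40(m² + 1)
3m² − 10m + 3 = 0, so m = 3 or m = 1/3.
Through (−5, −13) these give 3x − y = −2 and x − 3y = 34.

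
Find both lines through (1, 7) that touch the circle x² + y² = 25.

A line y − (7) = m(x − (1)) is tangent when its distance from (0, 0) is 5:
(−1m − (−7))² = 25(m² + 1)
12m² + 7m − 12 = 0, so m = −4/3 or m = 3/4.
With m = −4/3: 4x + 3y = 25. With m = 3/4: 3x − 4y = −25.

4x + 3y = 25 and 3x − 4y = −25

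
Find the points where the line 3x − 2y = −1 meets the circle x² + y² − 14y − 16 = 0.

Substitute y = (1 + 3x)/2:
13x² − 78x − 91 = 0  ⟹  x² − 6x − 7 = 0
x = 7 or x = −1, giving (7, 11) and (−1, −1).

(−1, −1) and (7, 11)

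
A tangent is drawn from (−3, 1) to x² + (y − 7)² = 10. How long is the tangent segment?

The centre is (0, 7) and r = √10. The square of the distance from P to the centre is 9 + 36 = 45.
By the tangent–radius right angle, tangent length = √(|PO|² − r²) = √35.

√35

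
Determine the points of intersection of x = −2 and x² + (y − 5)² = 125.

The line gives x = −2. Substituting into the circle:
y² − 10y − 96 = 0
y = 16 or y = −6, giving (−2, 16) and (−2, −6).

(−2, −6) and (−2, 16)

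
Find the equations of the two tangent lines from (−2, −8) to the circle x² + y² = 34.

5x + 3y = −34 and 3x − 5y = 34

Let a tangent through (−2, −8) have slope m. Its distance from (0, 0) must equal √34:
[m·(2) − (8)]² = 34(m² + 1)
15m² + 16m − 15 = 0, so m = −5/3 or m = 3/5.
Through (−2, −8) these give 5x + 3y = −34 and 3x − 5y = 34.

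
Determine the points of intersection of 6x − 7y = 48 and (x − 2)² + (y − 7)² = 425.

(−6, −12) and (22, 12)

From the line, y = (−48 + 6x)/7. Substituting:
85x² − 1360x − 11220 = 0  ⟹  x² − 16x − 132 = 0
x = 22 or x = −6, giving (22, 12) and (−6, −12).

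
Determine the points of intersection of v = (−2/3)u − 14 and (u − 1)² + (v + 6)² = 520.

(−21, 0) and (15, −24)

Express v = (−42 − 2u)/3 and substitute into the circle:
13u² + 78u − 4095 = 0  ⟹  u² + 6u − 315 = 0
u = 15 or u = −21, giving (15, −24) and (−21, 0).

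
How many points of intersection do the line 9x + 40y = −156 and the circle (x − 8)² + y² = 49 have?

2

d² = (9·8 + 40·0 − (−156))²/1681 = 51984/1681; r² = 49.
Since d² < r², the line cuts the circle twice.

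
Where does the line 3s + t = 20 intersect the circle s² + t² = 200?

(2, 14) and (10, −10)

Express t = −3s + 20 and substitute into the circle:
10s² − 120s + 200 = 0  ⟹  s² − 12s + 20 = 0
s = 10 or s = 2, giving (10, −10) and (2, 14).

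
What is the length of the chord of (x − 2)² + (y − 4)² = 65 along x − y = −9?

9√2

The distance from (2, 4) to the line is 7/√2, and r² = 65.
Chord = 2√(r² − d²) = 2·√(81/2) = 9√2.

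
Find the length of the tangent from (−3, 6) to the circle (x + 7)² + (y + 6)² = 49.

√111

The centre is (−7, −6) and r = 7. The square of the distance from P to the centre is 16 + 144 = 160.
The tangent meets the radius at right angles, so tangent² = |PO|² − r² = 160 − 49 = 111.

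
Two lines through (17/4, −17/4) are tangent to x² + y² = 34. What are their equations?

A line y − (−17/4) = m(x − (17/4)) is tangent when its distance from (0, 0) is √34:
[m·(−17/4) − (17/4)]² = 34(m² + 1)
15m² − 34m + 15 = 0, so m = 3/5 or m = 5/3.
With m = 3/5: 3x − 5y = 34. With m = 5/3: 5x − 3y = 34.

3x − 5y = 34 and 5x − 3y = 34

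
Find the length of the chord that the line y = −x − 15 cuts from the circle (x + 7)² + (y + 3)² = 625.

35√2

Express y = −x − 15 and substitute into the circle:
2x² + 38x − 432 = 0  ⟹  x² + 19x − 216 = 0
x = 8 or x = −27, giving (8, −23) and (−27, 12).
Chord length = distance between (8, −23) and (−27, 12) = √2450 = 35√2.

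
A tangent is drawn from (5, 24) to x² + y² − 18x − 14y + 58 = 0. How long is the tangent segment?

Centre (9, 7), r² = 72. |PO|² = (−4)² + (17)² = 305.
By the tangent–radius right angle, tangent length = √(|PO|² − r²) = √233.

√233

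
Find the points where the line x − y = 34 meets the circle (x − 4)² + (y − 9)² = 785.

(20, −14) and (27, −7)

From the line, y = x − 34. Substituting:
2x² − 94x + 1080 = 0  ⟹  x² − 47x + 540 = 0
x = 27 or x = 20, giving (27, −7) and (20, −14).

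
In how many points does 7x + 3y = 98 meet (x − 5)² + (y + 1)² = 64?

0

d² = (7·5 + 3·(−1) − (98))²/58 = 2178/29; r² = 64.
Since d² > r², the line lies outside the circle.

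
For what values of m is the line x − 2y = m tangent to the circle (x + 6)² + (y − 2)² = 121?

Tangency holds when the distance from the centre (−6, 2) to the line equals the radius 11:
|1·(−6) − 2·2 − m| / √5 = 11
|m − (−10)| = 11√5.

m = −10 ± 11√5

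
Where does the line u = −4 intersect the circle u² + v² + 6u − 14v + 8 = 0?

(−4, 0) and (−4, 14)

The line gives u = −4. Substituting into the circle:
v² − 14v = 0
v = 14 or v = 0, giving (−4, 14) and (−4, 0).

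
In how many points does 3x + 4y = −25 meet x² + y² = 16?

Substituting the line into the circle gives 25x² + 150x + 369 = 0.
Δ = 22500 − 36900 = −14400.
No real roots: the line does not meet the circle.

0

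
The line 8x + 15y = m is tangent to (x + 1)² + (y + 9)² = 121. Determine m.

m = −330 or m = 44

Tangency holds when the distance from the centre (−1, −9) to the line equals the radius 11:
|8·(−1) + 15·(−9) − m| / √289 = 11
|m − (−143)| = 11·17, so m = 44 or m = −330.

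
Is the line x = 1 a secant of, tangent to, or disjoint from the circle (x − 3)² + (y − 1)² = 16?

Substituting the line into the circle gives y² − 2y − 11 = 0.
Δ = 4 − (−44) = 48.
Two real roots: the line is a secant.

secant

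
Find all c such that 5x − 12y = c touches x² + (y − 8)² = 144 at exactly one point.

c = −252 or c = 60

The line touches the circle iff its distance from (0, 8) is 12:
|5·0 − 12·8 − c| / √169 = 12
|c − (−96)| = 12·13, so c = 60 or c = −252.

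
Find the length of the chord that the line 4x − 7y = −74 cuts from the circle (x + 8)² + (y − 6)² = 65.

Centre (−8, 6), r² = 65. Perpendicular distance d from centre to line = |0| / √65 = 0/√65.
Chord = 2√(r² − d²) = 2·√(65) = 2√65.

2√65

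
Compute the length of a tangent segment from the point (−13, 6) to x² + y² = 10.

With centre O = (0, 0), |OP|² = 205 and r² = 10.
Power of the point: PT² = |PO|² − r² = 195, so PT = √195.

√195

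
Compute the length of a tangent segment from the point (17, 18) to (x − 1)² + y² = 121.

3√51

With centre O = (1, 0), |OP|² = 580 and r² = 121.
By the tangent–radius right angle, tangent length = √(|PO|² − r²) = √459 = 3√51.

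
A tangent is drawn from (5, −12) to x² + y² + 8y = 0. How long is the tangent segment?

The centre is (0, −4) and r = 4. The square of the distance from P to the centre is 25 + 64 = 89.
By the tangent–radius right angle, tangent length = √(|PO|² − r²) = √73.

√73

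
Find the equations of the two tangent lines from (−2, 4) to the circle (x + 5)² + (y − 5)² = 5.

x − 2y = −10 and 2x + y = 0

Let a tangent through (−2, 4) have slope m. Its distance from (−5, 5) must equal √5:
(−3m − (1))² = 5(m² + 1)
2m² + 3m − 2 = 0, so m = 1/2 or m = −2.
With m = 1/2: x − 2y = −10. With m = −2: 2x + y = 0.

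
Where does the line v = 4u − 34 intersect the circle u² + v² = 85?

(7, −6) and (9, 2)

From the line, v = 4u − 34. Substituting:
17u² − 272u + 1071 = 0  ⟹  u² − 16u + 63 = 0
u = 9 or u = 7, giving (9, 2) and (7, −6).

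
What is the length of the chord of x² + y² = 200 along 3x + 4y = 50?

20

Express y = (50 − 3x)/4 and substitute into the circle:
25x² − 300x − 700 = 0  ⟹  x² − 12x − 28 = 0
x = 14 or x = −2, giving (14, 2) and (−2, 14).
|(14, 2) − (−2, 14)| = √((16)² + (−12)²) = 20.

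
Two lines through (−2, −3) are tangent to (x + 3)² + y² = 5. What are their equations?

Let a tangent through (−2, −3) have slope m. Its distance from (−3, 0) must equal √5:
(−1m − (3))² = 5(m² + 1)
2m² − 3m − 2 = 0, so m = −1/2 or m = 2.
Through (−2, −3) these give x + 2y = −8 and 2x − y = −1.

x + 2y = −8 and 2x − y = −1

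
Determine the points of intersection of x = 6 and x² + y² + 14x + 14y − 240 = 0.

(6, −20) and (6, 6)

The line gives x = 6. Substituting into the circle:
y² + 14y − 120 = 0
y = 6 or y = −20, giving (6, 6) and (6, −20).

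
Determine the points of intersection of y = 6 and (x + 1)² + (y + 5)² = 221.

From the line, y = 6. Substituting:
x² + 2x − 99 = 0
x = 9 or x = −11, giving (9, 6) and (−11, 6).

(−11, 6) and (9, 6)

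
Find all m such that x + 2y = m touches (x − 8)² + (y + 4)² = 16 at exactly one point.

The line touches the circle iff its distance from (8, −4) is 4:
|1·8 + 2·(−4) − m| / √5 = 4
|m| = 4√5.

m = ±4√5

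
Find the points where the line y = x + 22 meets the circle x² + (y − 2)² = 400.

Substitute y = x + 22:
2x² + 40x = 0  ⟹  x² + 20x = 0
x = 0 or x = −20, giving (0, 22) and (−20, 2).

(−20, 2) and (0, 22)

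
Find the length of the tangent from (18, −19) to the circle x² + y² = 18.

√667

Centre (0, 0), r² = 18. |PO|² = (18)² + (−19)² = 685.
By the tangent–radius right angle, tangent length = √(|PO|² − r²) = √667.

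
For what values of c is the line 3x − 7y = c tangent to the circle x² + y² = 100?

Tangency holds when the distance from the centre (0, 0) to the line equals the radius 10:
|3·0 − 7·0 − c| / √58 = 10
|c| = 10√58.

c = ±10√58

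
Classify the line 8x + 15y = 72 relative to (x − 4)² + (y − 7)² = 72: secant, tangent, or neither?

secant

d² = (8·4 + 15·7 − (72))²/289 = 4225/289; r² = 72.
Since d² < r², the line cuts the circle twice.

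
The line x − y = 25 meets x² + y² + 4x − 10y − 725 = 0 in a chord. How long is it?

Express y = x − 25 and substitute into the circle:
2x² − 56x + 150 = 0  ⟹  x² − 28x + 75 = 0
x = 25 or x = 3, giving (25, 0) and (3, −22).
|(25, 0) − (3, −22)| = √((22)² + (22)²) = 22√2.

22√2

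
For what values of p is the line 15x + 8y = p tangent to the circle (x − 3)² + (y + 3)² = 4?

p = −13 or p = 55

For a tangent, require d(centre, line) = r = 2.
|15·3 + 8·(−3) − p| / √289 = 2
|p − (21)| = 2·17, so p = 55 or p = −13.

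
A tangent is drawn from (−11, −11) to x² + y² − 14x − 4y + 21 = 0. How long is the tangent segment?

With centre O = (7, 2), |OP|² = 493 and r² = 32.
Power of the point: PT² = |PO|² − r² = 461, so PT = √461.

√461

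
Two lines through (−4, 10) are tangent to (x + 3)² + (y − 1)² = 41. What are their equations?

Write the tangent as mx − y + (10 − m·(−4)) = 0 and set its distance from the centre to √41:
[m·(1) − (−9)]² = 41(m² + 1)
20m² − 9m − 20 = 0, so m = 5/4 or m = −4/5.
With m = 5/4: 5x − 4y = −60. With m = −4/5: 4x + 5y = 34.

5x − 4y = −60 and 4x + 5y = 34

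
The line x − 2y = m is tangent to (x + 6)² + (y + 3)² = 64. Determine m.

Tangency holds when the distance from the centre (−6, −3) to the line equals the radius 8:
|1·(−6) − 2·(−3) − m| / √5 = 8
|m| = 8√5.

m = ±8√5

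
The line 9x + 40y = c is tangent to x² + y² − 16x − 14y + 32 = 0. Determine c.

Tangency holds when the distance from the centre (8, 7) to the line equals the radius 9:
|9·8 + 40·7 − c| / √1681 = 9
|c − (352)| = 9·41, so c = 721 or c = −17.

c = −17 or c = 721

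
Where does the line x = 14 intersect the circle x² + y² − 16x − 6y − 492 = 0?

The line gives x = 14. Substituting into the circle:
y² − 6y − 520 = 0
y = 26 or y = −20, giving (14, 26) and (14, −20).

(14, −20) and (14, 26)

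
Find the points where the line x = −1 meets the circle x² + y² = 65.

The line gives x = −1. Substituting into the circle:
y² − 64 = 0
y = 8 or y = −8, giving (−1, 8) and (−1, −8).

(−1, −8) and (−1, 8)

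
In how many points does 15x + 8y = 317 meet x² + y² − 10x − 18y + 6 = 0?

1

Substituting the line into the circle gives 289x² − 7990x + 55225 = 0.
Discriminant = (−7990)² − 4·289·(55225) = 0.
A repeated root: the line is tangent.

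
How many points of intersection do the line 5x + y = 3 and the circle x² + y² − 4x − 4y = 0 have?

d² = (5·2 + 1·2 − (3))²/26 = 81/26; r² = 8.
Since d² < r², the line cuts the circle twice.

2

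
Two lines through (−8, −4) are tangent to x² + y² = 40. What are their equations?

A line y − (−4) = m(x − (−8)) is tangent when its distance from (0, 0) is 2√10:
[m·(8) − (4)]² = 40(m² + 1)
3m² − 8m − 3 = 0, so m = 3 or m = −1/3.
Through (−8, −4) these give 3x − y = −20 and x + 3y = −20.

3x − y = −20 and x + 3y = −20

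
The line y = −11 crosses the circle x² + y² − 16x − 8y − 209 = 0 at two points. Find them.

Express y = −11 and substitute into the circle:
x² − 16x = 0
x = 16 or x = 0, giving (16, −11) and (0, −11).

(0, −11) and (16, −11)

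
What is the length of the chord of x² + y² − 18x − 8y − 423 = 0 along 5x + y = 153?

The distance from (9, 4) to the line is 104/√26, and r² = 520.
Chord = 2√(r² − d²) = 2·√(104) = 4√26.

4√26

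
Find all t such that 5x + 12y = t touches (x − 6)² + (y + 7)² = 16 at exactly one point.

t = −106 or t = −2

Tangency holds when the distance from the centre (6, −7) to the line equals the radius 4:
|5·6 + 12·(−7) − t| / √169 = 4
|t − (−54)| = 4·13, so t = −2 or t = −106.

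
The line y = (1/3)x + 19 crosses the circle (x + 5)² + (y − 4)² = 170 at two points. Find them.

(−12, 15) and (−6, 17)

Express y = (57 + x)/3 and substitute into the circle:
10x² + 180x + 720 = 0  ⟹  x² + 18x + 72 = 0
x = −6 or x = −12, giving (−6, 17) and (−12, 15).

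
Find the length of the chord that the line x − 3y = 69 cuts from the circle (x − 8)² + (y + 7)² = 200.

Centre (8, −7), r² = 200. Perpendicular distance d from centre to line = |−40| / √10 = 40/√10.
Chord = 2√(r² − d²) = 2·√(40) = 4√10.

4√10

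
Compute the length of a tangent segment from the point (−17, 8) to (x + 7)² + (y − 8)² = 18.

The centre is (−7, 8) and r = 3√2. The square of the distance from P to the centre is 100 + 0 = 100.
Power of the point: PT² = |PO|² − r² = 82, so PT = √82.

√82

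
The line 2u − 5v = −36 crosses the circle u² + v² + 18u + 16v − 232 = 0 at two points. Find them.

Express v = (36 + 2u)/5 and substitute into the circle:
29u² + 754u − 1624 = 0  ⟹  u² + 26u − 56 = 0
u = 2 or u = −28, giving (2, 8) and (−28, −4).

(−28, −4) and (2, 8)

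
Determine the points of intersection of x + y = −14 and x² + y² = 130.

From the line, y = −x − 14. Substituting:
2x² + 28x + 66 = 0  ⟹  x² + 14x + 33 = 0
x = −3 or x = −11, giving (−3, −11) and (−11, −3).

(−11, −3) and (−3, −11)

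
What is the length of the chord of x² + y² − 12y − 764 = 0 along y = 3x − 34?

16√10

The distance from (0, 6) to the line is 40/√10, and r² = 800.
Half the chord is √(r² − d²) = √(640), so the full chord is 16√10.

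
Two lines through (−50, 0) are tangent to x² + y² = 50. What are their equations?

x − 7y = −50 and x + 7y = −50

A line y − (0) = m(x − (−50)) is tangent when its distance from (0, 0) is 5√2:
(50m − (0))² = 50(m² + 1)
49m² − 1 = 0, so m = 1/7 or m = −1/7.
Through (−50, 0) these give x − 7y = −50 and x + 7y = −50.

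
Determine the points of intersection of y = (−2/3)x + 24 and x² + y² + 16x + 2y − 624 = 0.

Express y = (72 − 2x)/3 and substitute into the circle:
13x² − 156x = 0  ⟹  x² − 12x = 0
x = 12 or x = 0, giving (12, 16) and (0, 24).

(0, 24) and (12, 16)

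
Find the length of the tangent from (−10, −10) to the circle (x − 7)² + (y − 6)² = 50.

3√55

Centre (7, 6), r² = 50. |PO|² = (−17)² + (−16)² = 545.
By the tangent–radius right angle, tangent length = √(|PO|² − r²) = √495 = 3√55.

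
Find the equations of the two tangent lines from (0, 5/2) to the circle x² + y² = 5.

Write the tangent as mx − y + (5/2 − m·(0)) = 0 and set its distance from the centre to √5:
(0m − (−5/2))² = 5(m² + 1)
4m² − 1 = 0, so m = −1/2 or m = 1/2.
Through (0, 5/2) these give x + 2y = 5 and x − 2y = −5.

x + 2y = 5 and x − 2y = −5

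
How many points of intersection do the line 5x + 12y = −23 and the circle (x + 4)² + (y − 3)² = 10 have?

2

d² = (5·(−4) + 12·3 − (−23))²/169 = 9; r² = 10.
Since d² < r², the line cuts the circle twice.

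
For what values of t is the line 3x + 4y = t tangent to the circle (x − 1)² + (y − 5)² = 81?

Tangency holds when the distance from the centre (1, 5) to the line equals the radius 9:
|3·1 + 4·5 − t| / √25 = 9
|t − (23)| = 9·5, so t = 68 or t = −22.

t = −22 or t = 68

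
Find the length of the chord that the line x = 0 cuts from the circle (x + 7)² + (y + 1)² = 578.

46

The line gives x = 0. Substituting into the circle:
y² + 2y − 528 = 0
y = 22 or y = −24, giving (0, 22) and (0, −24).
|(0, 22) − (0, −24)| = √((0)² + (46)²) = 46.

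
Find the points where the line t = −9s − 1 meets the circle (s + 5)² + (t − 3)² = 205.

Substitute t = −9s − 1:
82s² + 82s − 164 = 0  ⟹  s² + s − 2 = 0
s = 1 or s = −2, giving (1, −10) and (−2, 17).

(−2, 17) and (1, −10)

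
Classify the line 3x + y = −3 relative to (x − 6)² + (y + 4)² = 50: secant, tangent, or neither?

d² = (3·6 + 1·(−4) − (−3))²/10 = 289/10; r² = 50.
Since d² < r², the line cuts the circle twice.

secant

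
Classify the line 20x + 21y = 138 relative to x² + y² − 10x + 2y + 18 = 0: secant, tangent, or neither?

Substituting the line into the circle gives 841x² − 10770x + 32778 = 0.
Discriminant = (−10770)² − 4·841·(32778) = 5727708 > 0.
Two real roots: the line is a secant.

secant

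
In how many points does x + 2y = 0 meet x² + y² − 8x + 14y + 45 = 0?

1

Substituting the line into the circle gives 5x² − 60x + 180 = 0.
Δ = 3600 − 3600 = 0.
A repeated root: the line is tangent.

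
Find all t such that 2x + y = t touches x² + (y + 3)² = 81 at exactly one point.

The line touches the circle iff its distance from (0, −3) is 9:
|2·0 + 1·(−3) − t| / √5 = 9
|t − (−3)| = 9√5.

t = −3 ± 9√5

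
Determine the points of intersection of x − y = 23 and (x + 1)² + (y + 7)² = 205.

(2, −21) and (13, −10)

From the line, y = x − 23. Substituting:
2x² − 30x + 52 = 0  ⟹  x² − 15x + 26 = 0
x = 13 or x = 2, giving (13, −10) and (2, −21).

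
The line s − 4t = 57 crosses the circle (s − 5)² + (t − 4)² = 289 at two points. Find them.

(5, −13) and (13, −11)

From the line, t = (−57 + s)/4. Substituting:
17s² − 306s + 1105 = 0  ⟹  s² − 18s + 65 = 0
s = 13 or s = 5, giving (13, −11) and (5, −13).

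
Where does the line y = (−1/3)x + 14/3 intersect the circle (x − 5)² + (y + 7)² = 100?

From the line, y = (14 − x)/3. Substituting:
10x² − 160x + 550 = 0  ⟹  x² − 16x + 55 = 0
x = 11 or x = 5, giving (11, 1) and (5, 3).

(5, 3) and (11, 1)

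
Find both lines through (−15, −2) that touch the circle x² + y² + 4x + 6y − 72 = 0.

7x + 6y = −117 and 6x − 7y = −76

Let a tangent through (−15, −2) have slope m. Its distance from (−2, −3) must equal √85:
[m·(13) − (−1)]² = 85(m² + 1)
42m² + 13m − 42 = 0, so m = −7/6 or m = 6/7.
Through (−15, −2) these give 7x + 6y = −117 and 6x − 7y = −76.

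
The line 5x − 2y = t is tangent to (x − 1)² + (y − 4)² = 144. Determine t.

t = −3 ± 12√29

The line touches the circle iff its distance from (1, 4) is 12:
|5·1 − 2·4 − t| / √29 = 12
|t − (−3)| = 12√29.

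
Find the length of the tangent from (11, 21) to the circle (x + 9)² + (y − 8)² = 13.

The centre is (−9, 8) and r = √13. The square of the distance from P to the centre is 400 + 169 = 569.
By the tangent–radius right angle, tangent length = √(|PO|² − r²) = √556 = 2√139.

2√139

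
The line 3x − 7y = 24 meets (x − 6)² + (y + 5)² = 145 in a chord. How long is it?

From the line, y = (−24 + 3x)/7. Substituting:
58x² − 522x − 5220 = 0  ⟹  x² − 9x − 90 = 0
x = 15 or x = −6, giving (15, 3) and (−6, −6).
Chord length = distance between (15, 3) and (−6, −6) = √522 = 3√58.

3√58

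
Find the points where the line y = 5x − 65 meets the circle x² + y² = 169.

Substitute y = 5x − 65:
26x² − 650x + 4056 = 0  ⟹  x² − 25x + 156 = 0
x = 13 or x = 12, giving (13, 0) and (12, −5).

(12, −5) and (13, 0)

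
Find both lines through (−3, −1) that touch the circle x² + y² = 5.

x + 2y = −5 and 2x − y = −5

A line y − (−1) = m(x − (−3)) is tangent when its distance from (0, 0) is √5:
[m·(3) − (1)]² = 5(m² + 1)
2m² − 3m − 2 = 0, so m = −1/2 or m = 2.
Through (−3, −1) these give x + 2y = −5 and 2x − y = −5.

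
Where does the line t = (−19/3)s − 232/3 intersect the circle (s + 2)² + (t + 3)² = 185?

(−13, 5) and (−10, −14)

From the line, t = (−232 − 19s)/3. Substituting:
370s² + 8510s + 48100 = 0  ⟹  s² + 23s + 130 = 0
s = −10 or s = −13, giving (−10, −14) and (−13, 5).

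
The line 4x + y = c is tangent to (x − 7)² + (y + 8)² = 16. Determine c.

For a tangent, require d(centre, line) = r = 4.
|4·7 + 1·(−8) − c| / √17 = 4
|c − (20)| = 4√17.

c = 20 ± 4√17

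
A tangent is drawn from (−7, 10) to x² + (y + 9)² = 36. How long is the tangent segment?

√374

With centre O = (0, −9), |OP|² = 410 and r² = 36.
By the tangent–radius right angle, tangent length = √(|PO|² − r²) = √374.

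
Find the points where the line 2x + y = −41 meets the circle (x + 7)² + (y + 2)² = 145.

Substitute y = −2x − 41:
5x² + 170x + 1425 = 0  ⟹  x² + 34x + 285 = 0
x = −15 or x = −19, giving (−15, −11) and (−19, −3).

(−19, −3) and (−15, −11)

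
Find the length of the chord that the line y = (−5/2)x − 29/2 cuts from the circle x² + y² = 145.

4√29

The distance from (0, 0) to the line is 29/√29, and r² = 145.
Half the chord is √(r² − d²) = √(116), so the full chord is 4√29.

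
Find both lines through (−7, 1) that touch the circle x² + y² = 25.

4x + 3y = −25 and 3x − 4y = −25

Write the tangent as mx − y + (1 − m·(−7)) = 0 and set its distance from the centre to 5:
[m·(7) − (−1)]² = 25(m² + 1)
12m² + 7m − 12 = 0, so m = −4/3 or m = 3/4.
Through (−7, 1) these give 4x + 3y = −25 and 3x − 4y = −25.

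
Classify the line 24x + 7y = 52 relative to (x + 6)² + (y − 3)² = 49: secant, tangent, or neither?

Substituting the line into the circle gives 625x² − 900x + 324 = 0.
Discriminant = (−900)² − 4·625·(324) = 0.
A repeated root: the line is tangent.

tangent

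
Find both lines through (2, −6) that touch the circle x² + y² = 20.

Write the tangent as mx − y + (−6 − m·(2)) = 0 and set its distance from the centre to 2√5:
(−2m − (6))² = 20(m² + 1)
2m² − 3m − 2 = 0, so m = 2 or m = −1/2.
With m = 2: 2x − y = 10. With m = −1/2: x + 2y = −10.

2x − y = 10 and x + 2y = −10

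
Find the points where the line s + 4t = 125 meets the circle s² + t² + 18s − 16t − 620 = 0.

Express t = (125 − s)/4 and substitute into the circle:
17s² + 102s − 2295 = 0  ⟹  s² + 6s − 135 = 0
s = 9 or s = −15, giving (9, 29) and (−15, 35).

(−15, 35) and (9, 29)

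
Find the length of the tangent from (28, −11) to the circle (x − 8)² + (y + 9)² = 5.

Centre (8, −9), r² = 5. |PO|² = (20)² + (−2)² = 404.
The tangent meets the radius at right angles, so tangent² = |PO|² − r² = 404 − 5 = 399.

√399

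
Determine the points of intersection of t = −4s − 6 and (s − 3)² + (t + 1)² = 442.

(−6, 18) and (4, −22)

Express t = −4s − 6 and substitute into the circle:
17s² + 34s − 408 = 0  ⟹  s² + 2s − 24 = 0
s = 4 or s = −6, giving (4, −22) and (−6, 18).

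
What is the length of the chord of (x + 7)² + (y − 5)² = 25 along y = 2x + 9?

2√5

From the line, y = 2x + 9. Substituting:
5x² + 30x + 40 = 0  ⟹  x² + 6x + 8 = 0
x = −2 or x = −4, giving (−2, 5) and (−4, 1).
|(−2, 5) − (−4, 1)| = √((2)² + (4)²) = 2√5.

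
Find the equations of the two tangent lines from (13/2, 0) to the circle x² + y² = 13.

2x + 3y = 13 and 2x − 3y = 13

Let a tangent through (13/2, 0) have slope m. Its distance from (0, 0) must equal √13:
[m·(−13/2) − (0)]² = 13(m² + 1)
9m² − 4 = 0, so m = −2/3 or m = 2/3.
With m = −2/3: 2x + 3y = 13. With m = 2/3: 2x − 3y = 13.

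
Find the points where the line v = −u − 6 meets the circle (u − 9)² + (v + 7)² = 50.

Substitute v = −u − 6:
2u² − 20u + 32 = 0  ⟹  u² − 10u + 16 = 0
u = 8 or u = 2, giving (8, −14) and (2, −8).

(2, −8) and (8, −14)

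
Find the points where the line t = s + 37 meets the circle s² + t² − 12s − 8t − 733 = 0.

(−17, 20) and (−10, 27)

From the line, t = s + 37. Substituting:
2s² + 54s + 340 = 0  ⟹  s² + 27s + 170 = 0
s = −10 or s = −17, giving (−10, 27) and (−17, 20).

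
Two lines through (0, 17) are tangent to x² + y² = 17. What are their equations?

4x − y = −17 and 4x + y = 17

Let a tangent through (0, 17) have slope m. Its distance from (0, 0) must equal √17:
[m·(0) − (−17)]² = 17(m² + 1)
m² − 16 = 0, so m = 4 or m = −4.
Through (0, 17) these give 4x − y = −17 and 4x + y = 17.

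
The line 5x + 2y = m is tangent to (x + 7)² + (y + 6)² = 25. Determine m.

Tangency holds when the distance from the centre (−7, −6) to the line equals the radius 5:
|5·(−7) + 2·(−6) − m| / √29 = 5
|m − (−47)| = 5√29.

m = −47 ± 5√29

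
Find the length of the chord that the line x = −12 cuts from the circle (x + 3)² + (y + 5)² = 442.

38

The line gives x = −12. Substituting into the circle:
y² + 10y − 336 = 0
y = 14 or y = −24, giving (−12, 14) and (−12, −24).
Chord length = distance between (−12, 14) and (−12, −24) = √1444 = 38.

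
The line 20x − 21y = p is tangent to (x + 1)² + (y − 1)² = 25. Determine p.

The line touches the circle iff its distance from (−1, 1) is 5:
|20·(−1) − 21·1 − p| / √841 = 5
|p − (−41)| = 5·29, so p = 104 or p = −186.

p = −186 or p = 104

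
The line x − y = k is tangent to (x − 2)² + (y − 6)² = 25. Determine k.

For a tangent, require d(centre, line) = r = 5.
|1·2 − 1·6 − k| / √2 = 5
|k − (−4)| = 5√2.

k = −4 ± 5√2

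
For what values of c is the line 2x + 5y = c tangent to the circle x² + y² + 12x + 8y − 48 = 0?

The line touches the circle iff its distance from (−6, −4) is 10:
|2·(−6) + 5·(−4) − c| / √29 = 10
|c − (−32)| = 10√29.

c = −32 ± 10√29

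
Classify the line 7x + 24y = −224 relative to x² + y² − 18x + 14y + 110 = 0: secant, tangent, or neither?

neither

d² = (7·9 + 24·(−7) − (−224))²/625 = 14161/625; r² = 20.
Since d² > r², the line lies outside the circle.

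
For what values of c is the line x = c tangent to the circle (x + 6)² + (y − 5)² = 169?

c = −19 or c = 7

Tangency holds when the distance from the centre (−6, 5) to the line equals the radius 13:
|1·(−6) + 0·5 − c| / √1 = 13
|c − (−6)| = 13, so c = 7 or c = −19.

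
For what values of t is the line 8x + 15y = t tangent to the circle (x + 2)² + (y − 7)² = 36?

t = −13 or t = 191

Tangency holds when the distance from the centre (−2, 7) to the line equals the radius 6:
|8·(−2) + 15·7 − t| / √289 = 6
|t − (89)| = 6·17, so t = 191 or t = −13.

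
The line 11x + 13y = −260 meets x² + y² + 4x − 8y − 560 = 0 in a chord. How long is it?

2√290

From the line, y = (−260 − 11x)/13. Substituting:
290x² + 7540x = 0  ⟹  x² + 26x = 0
x = 0 or x = −26, giving (0, −20) and (−26, 2).
|(0, −20) − (−26, 2)| = √((26)² + (−22)²) = 2√290.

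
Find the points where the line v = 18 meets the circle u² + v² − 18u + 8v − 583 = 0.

Substitute v = 18:
u² − 18u − 115 = 0
u = 23 or u = −5, giving (23, 18) and (−5, 18).

(−5, 18) and (23, 18)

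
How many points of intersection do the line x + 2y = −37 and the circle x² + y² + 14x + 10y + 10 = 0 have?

0

Centre (−7, −5), r² = 64. Distance² from centre to line = (20)²/5 = 80.
Since d² > r², the line lies outside the circle.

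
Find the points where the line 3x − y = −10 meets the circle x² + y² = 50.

Substitute y = 3x + 10:
10x² + 60x + 50 = 0  ⟹  x² + 6x + 5 = 0
x = −1 or x = −5, giving (−1, 7) and (−5, −5).

(−5, −5) and (−1, 7)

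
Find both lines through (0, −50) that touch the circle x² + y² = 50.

7x + y = −50 and 7x − y = 50

Let a tangent through (0, −50) have slope m. Its distance from (0, 0) must equal 5√2:
(0m − (50))² = 50(m² + 1)
m² − 49 = 0, so m = −7 or m = 7.
Through (0, −50) these give 7x + y = −50 and 7x − y = 50.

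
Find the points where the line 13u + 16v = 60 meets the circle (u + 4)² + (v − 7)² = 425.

(−20, 20) and (12, −6)

Substitute v = (60 − 13u)/16:
425u² + 3400u − 102000 = 0  ⟹  u² + 8u − 240 = 0
u = 12 or u = −20, giving (12, −6) and (−20, 20).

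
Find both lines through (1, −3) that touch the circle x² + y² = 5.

Write the tangent as mx − y + (−3 − m·(1)) = 0 and set its distance from the centre to √5:
[m·(−1) − (3)]² = 5(m² + 1)
2m² − 3m − 2 = 0, so m = 2 or m = −1/2.
Through (1, −3) these give 2x − y = 5 and x + 2y = −5.

2x − y = 5 and x + 2y = −5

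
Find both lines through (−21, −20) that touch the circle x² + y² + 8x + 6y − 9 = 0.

3x − 5y = 37 and 5x − 3y = −45

Let a tangent through (−21, −20) have slope m. Its distance from (−4, −3) must equal √34:
[m·(17) − (17)]² = 34(m² + 1)
15m² − 34m + 15 = 0, so m = 3/5 or m = 5/3.
Through (−21, −20) these give 3x − 5y = 37 and 5x − 3y = −45.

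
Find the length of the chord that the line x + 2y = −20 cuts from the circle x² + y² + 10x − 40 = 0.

4√5

Substitute y = (−20 − x)/2:
5x² + 80x + 240 = 0  ⟹  x² + 16x + 48 = 0
x = −4 or x = −12, giving (−4, −8) and (−12, −4).
Chord length = distance between (−4, −8) and (−12, −4) = √80 = 4√5.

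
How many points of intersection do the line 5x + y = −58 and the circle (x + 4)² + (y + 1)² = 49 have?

0

Substituting the line into the circle gives 26x² + 578x + 3216 = 0.
Δ = 334084 − 334464 = −380.
No real roots: the line does not meet the circle.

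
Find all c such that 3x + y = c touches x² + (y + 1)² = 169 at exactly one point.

Tangency holds when the distance from the centre (0, −1) to the line equals the radius 13:
|3·0 + 1·(−1) − c| / √10 = 13
|c − (−1)| = 13√10.

c = −1 ± 13√10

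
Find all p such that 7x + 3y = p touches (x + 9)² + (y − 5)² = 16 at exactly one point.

p = −48 ± 4√58

The line touches the circle iff its distance from (−9, 5) is 4:
|7·(−9) + 3·5 − p| / √58 = 4
|p − (−48)| = 4√58.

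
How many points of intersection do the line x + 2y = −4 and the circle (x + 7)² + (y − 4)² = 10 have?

d² = (1·(−7) + 2·4 − (−4))²/5 = 5; r² = 10.
Since d² < r², the line cuts the circle twice.

2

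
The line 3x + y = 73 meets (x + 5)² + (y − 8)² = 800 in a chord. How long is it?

8√10

The distance from (−5, 8) to the line is 80/√10, and r² = 800.
Half the chord is √(r² − d²) = √(160), so the full chord is 8√10.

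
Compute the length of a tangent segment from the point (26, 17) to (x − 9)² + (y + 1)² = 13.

10√6

Centre (9, −1), r² = 13. |PO|² = (17)² + (18)² = 613.
The tangent meets the radius at right angles, so tangent² = |PO|² − r² = 613 − 13 = 600.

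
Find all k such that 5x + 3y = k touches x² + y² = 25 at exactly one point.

For a tangent, require d(centre, line) = r = 5.
|5·0 + 3·0 − k| / √34 = 5
|k| = 5√34.

k = ±5√34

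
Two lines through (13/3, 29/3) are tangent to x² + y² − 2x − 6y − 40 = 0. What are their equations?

x + y = 14 and x + 7y = 72

Write the tangent as mx − y + (29/3 − m·(13/3)) = 0 and set its distance from the centre to 5√2:
[m·(−10/3) − (−20/3)]² = 50(m² + 1)
7m² + 8m + 1 = 0, so m = −1 or m = −1/7.
Through (13/3, 29/3) these give x + y = 14 and x + 7y = 72.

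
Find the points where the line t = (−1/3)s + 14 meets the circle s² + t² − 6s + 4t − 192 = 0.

(6, 12) and (9, 11)

Substitute t = (42 − s)/3:
10s² − 150s + 540 = 0  ⟹  s² − 15s + 54 = 0
s = 9 or s = 6, giving (9, 11) and (6, 12).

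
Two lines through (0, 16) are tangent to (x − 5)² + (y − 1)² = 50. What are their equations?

x + y = 16 and 7x − y = −16

A line y − (16) = m(x − (0)) is tangent when its distance from (5, 1) is 5√2:
[m·(5) − (−15)]² = 50(m² + 1)
m² − 6m − 7 = 0, so m = −1 or m = 7.
With m = −1: x + y = 16. With m = 7: 7x − y = −16.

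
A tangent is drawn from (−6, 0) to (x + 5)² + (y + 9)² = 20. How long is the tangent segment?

√62

Centre (−5, −9), r² = 20. |PO|² = (−1)² + (9)² = 82.
Power of the point: PT² = |PO|² − r² = 62, so PT = √62.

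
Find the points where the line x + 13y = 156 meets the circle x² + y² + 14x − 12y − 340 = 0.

(−26, 14) and (13, 11)

Substitute y = (156 − x)/13:
170x² + 2210x − 57460 = 0  ⟹  x² + 13x − 338 = 0
x = 13 or x = −26, giving (13, 11) and (−26, 14).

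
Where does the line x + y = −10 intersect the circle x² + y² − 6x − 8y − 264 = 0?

(−14, 4) and (3, −13)

Express y = −x − 10 and substitute into the circle:
2x² + 22x − 84 = 0  ⟹  x² + 11x − 42 = 0
x = 3 or x = −14, giving (3, −13) and (−14, 4).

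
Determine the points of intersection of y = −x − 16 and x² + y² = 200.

Substitute y = −x − 16:
2x² + 32x + 56 = 0  ⟹  x² + 16x + 28 = 0
x = −2 or x = −14, giving (−2, −14) and (−14, −2).

(−14, −2) and (−2, −14)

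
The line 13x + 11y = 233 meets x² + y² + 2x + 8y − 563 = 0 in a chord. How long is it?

2√290

Substitute y = (233 − 13x)/11:
290x² − 6960x + 6670 = 0  ⟹  x² − 24x + 23 = 0
x = 23 or x = 1, giving (23, −6) and (1, 20).
|(23, −6) − (1, 20)| = √((22)² + (−26)²) = 2√290.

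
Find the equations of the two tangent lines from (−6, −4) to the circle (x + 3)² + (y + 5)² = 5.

A line y − (−4) = m(x − (−6)) is tangent when its distance from (−3, −5) is √5:
[m·(3) − (−1)]² = 5(m² + 1)
2m² + 3m − 2 = 0, so m = 1/2 or m = −2.
Through (−6, −4) these give x − 2y = 2 and 2x + y = −16.

x − 2y = 2 and 2x + y = −16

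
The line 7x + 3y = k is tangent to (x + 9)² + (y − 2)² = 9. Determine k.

For a tangent, require d(centre, line) = r = 3.
|7·(−9) + 3·2 − k| / √58 = 3
|k − (−57)| = 3√58.

k = −57 ± 3√58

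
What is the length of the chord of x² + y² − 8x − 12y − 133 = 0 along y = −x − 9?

Substitute y = −x − 9:
2x² + 22x + 56 = 0  ⟹  x² + 11x + 28 = 0
x = −4 or x = −7, giving (−4, −5) and (−7, −2).
|(−4, −5) − (−7, −2)| = √((3)² + (−3)²) = 3√2.

3√2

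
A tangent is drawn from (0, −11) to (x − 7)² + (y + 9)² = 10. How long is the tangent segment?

With centre O = (7, −9), |OP|² = 53 and r² = 10.
Power of the point: PT² = |PO|² − r² = 43, so PT = √43.

√43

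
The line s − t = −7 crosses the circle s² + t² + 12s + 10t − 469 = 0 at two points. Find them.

(−25, −18) and (7, 14)

Express t = s + 7 and substitute into the circle:
2s² + 36s − 350 = 0  ⟹  s² + 18s − 175 = 0
s = 7 or s = −25, giving (7, 14) and (−25, −18).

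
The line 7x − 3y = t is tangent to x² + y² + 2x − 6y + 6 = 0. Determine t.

t = −16 ± 2√58

Tangency holds when the distance from the centre (−1, 3) to the line equals the radius 2:
|7·(−1) − 3·3 − t| / √58 = 2
|t − (−16)| = 2√58.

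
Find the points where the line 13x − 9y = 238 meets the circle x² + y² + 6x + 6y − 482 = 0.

(1, −25) and (19, 1)

From the line, y = (−238 + 13x)/9. Substituting:
250x² − 5000x + 4750 = 0  ⟹  x² − 20x + 19 = 0
x = 19 or x = 1, giving (19, 1) and (1, −25).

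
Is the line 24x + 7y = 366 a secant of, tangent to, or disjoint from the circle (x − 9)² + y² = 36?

tangent

Substituting the line into the circle gives 625x² − 18450x + 136161 = 0.
Δ = 340402500 − 340402500 = 0.
A repeated root: the line is tangent.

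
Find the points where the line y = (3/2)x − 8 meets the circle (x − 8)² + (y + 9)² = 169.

Substitute y = (−16 + 3x)/2:
13x² − 52x − 416 = 0  ⟹  x² − 4x − 32 = 0
x = 8 or x = −4, giving (8, 4) and (−4, −14).

(−4, −14) and (8, 4)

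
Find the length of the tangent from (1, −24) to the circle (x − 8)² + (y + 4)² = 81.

Centre (8, −4), r² = 81. |PO|² = (−7)² + (−20)² = 449.
The tangent meets the radius at right angles, so tangent² = |PO|² − r² = 449 − 81 = 368.

4√23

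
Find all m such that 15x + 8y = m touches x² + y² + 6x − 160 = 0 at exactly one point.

m = −266 or m = 176

Tangency holds when the distance from the centre (−3, 0) to the line equals the radius 13:
|15·(−3) + 8·0 − m| / √289 = 13
|m − (−45)| = 13·17, so m = 176 or m = −266.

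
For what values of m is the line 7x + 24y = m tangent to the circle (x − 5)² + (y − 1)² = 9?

Tangency holds when the distance from the centre (5, 1) to the line equals the radius 3:
|7·5 + 24·1 − m| / √625 = 3
|m − (59)| = 3·25, so m = 134 or m = −16.

m = −16 or m = 134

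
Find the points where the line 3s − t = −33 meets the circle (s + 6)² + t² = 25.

(−11, 0) and (−10, 3)

Substitute t = 3s + 33:
10s² + 210s + 1100 = 0  ⟹  s² + 21s + 110 = 0
s = −10 or s = −11, giving (−10, 3) and (−11, 0).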